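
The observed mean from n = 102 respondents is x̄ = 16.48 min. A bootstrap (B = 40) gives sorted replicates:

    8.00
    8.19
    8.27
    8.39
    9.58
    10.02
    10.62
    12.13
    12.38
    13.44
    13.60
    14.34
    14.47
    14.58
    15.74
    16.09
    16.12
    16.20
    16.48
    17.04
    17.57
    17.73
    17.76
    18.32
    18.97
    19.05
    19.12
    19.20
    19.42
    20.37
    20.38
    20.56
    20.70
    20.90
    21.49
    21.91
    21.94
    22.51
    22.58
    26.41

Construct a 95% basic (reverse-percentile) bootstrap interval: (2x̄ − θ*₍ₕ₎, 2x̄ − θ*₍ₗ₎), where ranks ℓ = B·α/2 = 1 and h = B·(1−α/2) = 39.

(10.38, 24.96)

Percentile endpoints at ranks 1 and 39: θ*₍1₎ = 8.00, θ*₍39₎ = 22.58.
Basic interval reflects these around x̄:
  lower = 2 × 16.48 − 22.58 = 10.38
  upper = 2 × 16.48 − 8.00 = 24.96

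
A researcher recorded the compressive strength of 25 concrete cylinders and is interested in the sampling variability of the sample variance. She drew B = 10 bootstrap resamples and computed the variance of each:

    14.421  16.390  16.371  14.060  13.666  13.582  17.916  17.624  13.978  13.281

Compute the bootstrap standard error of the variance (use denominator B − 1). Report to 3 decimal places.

SE* = 1.765

Bootstrap SE is the standard deviation of the 10 replicate variances.
Mean of replicates: (14.421 + 16.390 + 16.371 + 14.060 + 13.666 + 13.582 + 17.916 + 17.624 + 13.978 + 13.281) / 10 = 151.2890 / 10 = 15.1289
Sum of squared deviations: (−0.7079)² + (+1.2611)² + (+1.2421)² + (−1.0689)² + (−1.4629)² + (−1.5469)² + (+2.7871)² + (+2.4951)² + (−1.1509)² + (−1.8479)² = 28.0426
Variance = 28.0426 / 9 = 3.1158
SE* = √3.1158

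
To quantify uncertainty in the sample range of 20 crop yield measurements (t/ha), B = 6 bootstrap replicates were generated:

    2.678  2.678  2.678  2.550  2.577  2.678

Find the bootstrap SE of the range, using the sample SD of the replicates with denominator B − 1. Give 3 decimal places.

Bootstrap SE is the standard deviation of the 6 replicate ranges.
Mean of replicates: (2.678 + 2.678 + 2.678 + 2.550 + 2.577 + 2.678) / 6 = 15.8390 / 6 = 2.6398
Sum of squared deviations: (+0.0382)² + (+0.0382)² + (+0.0382)² + (−0.0898)² + (−0.0628)² + (+0.0382)² = 0.0178
Variance = 0.0178 / 5 = 0.0036
SE* = √0.0036

SE* = 0.060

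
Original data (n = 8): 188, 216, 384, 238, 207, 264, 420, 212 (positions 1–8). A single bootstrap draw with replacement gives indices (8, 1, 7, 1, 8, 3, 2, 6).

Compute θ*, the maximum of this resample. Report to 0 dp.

Resample values: 212, 188, 420, 188, 212, 384, 216, 264.
Maximum = 420

θ* = 420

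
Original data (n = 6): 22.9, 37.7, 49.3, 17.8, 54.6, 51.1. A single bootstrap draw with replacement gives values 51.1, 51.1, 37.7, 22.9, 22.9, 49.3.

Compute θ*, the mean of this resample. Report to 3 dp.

θ* = 39.167

Mean = (51.1 + 51.1 + 37.7 + 22.9 + 22.9 + 49.3) / 6 = 235.00 / 6 = 39.167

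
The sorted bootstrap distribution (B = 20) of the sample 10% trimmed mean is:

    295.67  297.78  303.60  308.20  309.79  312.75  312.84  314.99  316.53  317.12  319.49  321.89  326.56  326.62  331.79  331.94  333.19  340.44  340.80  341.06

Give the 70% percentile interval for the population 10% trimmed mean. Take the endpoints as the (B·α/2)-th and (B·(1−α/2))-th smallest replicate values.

α = 0.30; lower rank = 20 × 0.150 = 3; upper rank = 20 × 0.850 = 17.
The 3rd smallest replicate is 303.60; the 17th is 333.19.

(303.60, 333.19)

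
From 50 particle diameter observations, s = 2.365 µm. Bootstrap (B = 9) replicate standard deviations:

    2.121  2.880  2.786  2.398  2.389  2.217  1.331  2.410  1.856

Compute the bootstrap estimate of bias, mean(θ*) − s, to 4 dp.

bias = −0.0997

mean(θ*) = (2.121 + 2.880 + 2.786 + 2.398 + 2.389 + 2.217 + 1.331 + 2.410 + 1.856) / 9 = 2.26533
bias = 2.26533 − 2.365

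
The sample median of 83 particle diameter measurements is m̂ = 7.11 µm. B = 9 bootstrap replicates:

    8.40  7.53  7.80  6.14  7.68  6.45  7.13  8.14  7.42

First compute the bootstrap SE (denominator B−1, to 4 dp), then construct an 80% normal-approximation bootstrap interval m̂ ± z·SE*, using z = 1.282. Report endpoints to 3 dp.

(6.163, 8.057)

Mean of replicates = 7.4100; sum of squared deviations = 4.3654; SE* = √(4.3654/8) = 0.7387
Margin = 1.282 × 0.7387 = 0.9470
Interval: 7.11 ± 0.9470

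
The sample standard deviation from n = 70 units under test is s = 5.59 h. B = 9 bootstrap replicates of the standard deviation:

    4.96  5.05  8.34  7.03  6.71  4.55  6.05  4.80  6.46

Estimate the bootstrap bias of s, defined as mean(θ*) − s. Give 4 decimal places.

bias = +0.4044

mean(θ*) = (4.96 + 5.05 + 8.34 + 7.03 + 6.71 + 4.55 + 6.05 + 4.80 + 6.46) / 9 = 5.99444
bias = 5.99444 − 5.59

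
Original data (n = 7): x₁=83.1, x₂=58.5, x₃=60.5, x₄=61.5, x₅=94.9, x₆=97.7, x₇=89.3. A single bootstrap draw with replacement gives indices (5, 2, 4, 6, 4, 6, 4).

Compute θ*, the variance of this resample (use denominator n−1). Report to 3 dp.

Resample values: 94.9, 58.5, 61.5, 97.7, 61.5, 97.7, 61.5.
Mean = 76.1857; sum of squared deviations = 2235.7486
s² = 2235.7486 / 6 = 372.6248

θ* = 372.625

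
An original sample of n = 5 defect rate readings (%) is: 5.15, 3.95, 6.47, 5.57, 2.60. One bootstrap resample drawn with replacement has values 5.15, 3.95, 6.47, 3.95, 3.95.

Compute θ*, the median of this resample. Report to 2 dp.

θ* = 3.95

Sorted: 3.95, 3.95, 3.95, 5.15, 6.47
Median = middle value = 3.95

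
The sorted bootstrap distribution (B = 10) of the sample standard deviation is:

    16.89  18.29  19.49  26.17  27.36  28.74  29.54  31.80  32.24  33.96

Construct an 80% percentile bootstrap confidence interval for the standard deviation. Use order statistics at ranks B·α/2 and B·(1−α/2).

(16.89, 32.24)

α = 0.20; lower rank = 10 × 0.100 = 1; upper rank = 10 × 0.900 = 9.
The 1st smallest replicate is 16.89; the 9th is 32.24.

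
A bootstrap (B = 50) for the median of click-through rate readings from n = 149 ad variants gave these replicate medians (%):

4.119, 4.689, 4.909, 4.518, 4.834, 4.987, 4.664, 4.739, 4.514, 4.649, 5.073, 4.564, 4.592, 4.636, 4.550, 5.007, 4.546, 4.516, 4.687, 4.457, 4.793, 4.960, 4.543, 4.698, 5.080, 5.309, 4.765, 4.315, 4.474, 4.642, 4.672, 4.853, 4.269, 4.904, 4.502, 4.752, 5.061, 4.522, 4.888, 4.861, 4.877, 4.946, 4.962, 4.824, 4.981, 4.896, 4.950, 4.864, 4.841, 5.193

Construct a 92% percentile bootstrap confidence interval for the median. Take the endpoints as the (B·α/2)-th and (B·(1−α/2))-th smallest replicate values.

Sorted replicates: 4.119, 4.269, 4.315, 4.457, 4.474, 4.502, 4.514, 4.516, 4.518, 4.522, 4.543, 4.546, 4.550, 4.564, 4.592, 4.636, 4.642, 4.649, 4.664, 4.672, 4.687, 4.689, 4.698, 4.739, 4.752, 4.765, 4.793, 4.824, 4.834, 4.841, 4.853, 4.861, 4.864, 4.877, 4.888, 4.896, 4.904, 4.909, 4.946, 4.950, 4.960, 4.962, 4.981, 4.987, 5.007, 5.061, 5.073, 5.080, 5.193, 5.309
α = 0.08; lower rank = 50 × 0.040 = 2; upper rank = 50 × 0.960 = 48.
The 2nd smallest replicate is 4.269; the 48th is 5.080.

(4.269, 5.080)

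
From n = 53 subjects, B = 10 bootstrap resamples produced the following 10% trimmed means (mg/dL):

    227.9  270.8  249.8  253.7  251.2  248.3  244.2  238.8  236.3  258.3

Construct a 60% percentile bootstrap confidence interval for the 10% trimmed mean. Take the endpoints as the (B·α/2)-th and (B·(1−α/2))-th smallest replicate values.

Sorted replicates: 227.9, 236.3, 238.8, 244.2, 248.3, 249.8, 251.2, 253.7, 258.3, 270.8
α = 0.40; lower rank = 10 × 0.200 = 2; upper rank = 10 × 0.800 = 8.
The 2nd smallest replicate is 236.3; the 8th is 253.7.

(236.3, 253.7)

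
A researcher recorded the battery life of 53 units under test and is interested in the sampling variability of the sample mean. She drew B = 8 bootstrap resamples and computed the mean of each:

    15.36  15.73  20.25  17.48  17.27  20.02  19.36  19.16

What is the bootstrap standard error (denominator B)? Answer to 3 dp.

Bootstrap SE is the standard deviation of the 8 replicate means.
Mean of replicates: (15.36 + 15.73 + 20.25 + 17.48 + 17.27 + 20.02 + 19.36 + 19.16) / 8 = 144.6300 / 8 = 18.0787
Sum of squared deviations: (−2.7188)² + (−2.3487)² + (+2.1713)² + (−0.5987)² + (−0.8087)² + (+1.9413)² + (+1.2812)² + (+1.0813)² = 25.2143
Variance = 25.2143 / 8 = 3.1518
SE* = √3.1518

SE* = 1.775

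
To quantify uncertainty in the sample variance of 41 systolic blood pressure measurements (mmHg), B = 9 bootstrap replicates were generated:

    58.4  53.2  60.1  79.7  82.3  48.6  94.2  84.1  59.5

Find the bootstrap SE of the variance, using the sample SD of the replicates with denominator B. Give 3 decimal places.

SE* = 15.282

Bootstrap SE is the standard deviation of the 9 replicate variances.
Mean of replicates: (58.4 + 53.2 + 60.1 + 79.7 + 82.3 + 48.6 + 94.2 + 84.1 + 59.5) / 9 = 620.1000 / 9 = 68.9000
Sum of squared deviations: (−10.5000)² + (−15.7000)² + (−8.8000)² + (+10.8000)² + (+13.4000)² + (−20.3000)² + (+25.3000)² + (+15.2000)² + (−9.4000)² = 2101.9600
Variance = 2101.9600 / 9 = 233.5511
SE* = √233.5511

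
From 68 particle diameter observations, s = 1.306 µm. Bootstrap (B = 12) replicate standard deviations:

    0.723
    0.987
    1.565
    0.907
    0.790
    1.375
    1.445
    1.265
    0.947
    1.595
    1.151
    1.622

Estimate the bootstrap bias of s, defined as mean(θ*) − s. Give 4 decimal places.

mean(θ*) = (0.723 + 0.987 + 1.565 + 0.907 + 0.790 + 1.375 + 1.445 + 1.265 + 0.947 + 1.595 + 1.151 + 1.622) / 12 = 1.19767
bias = 1.19767 − 1.306

bias = −0.1083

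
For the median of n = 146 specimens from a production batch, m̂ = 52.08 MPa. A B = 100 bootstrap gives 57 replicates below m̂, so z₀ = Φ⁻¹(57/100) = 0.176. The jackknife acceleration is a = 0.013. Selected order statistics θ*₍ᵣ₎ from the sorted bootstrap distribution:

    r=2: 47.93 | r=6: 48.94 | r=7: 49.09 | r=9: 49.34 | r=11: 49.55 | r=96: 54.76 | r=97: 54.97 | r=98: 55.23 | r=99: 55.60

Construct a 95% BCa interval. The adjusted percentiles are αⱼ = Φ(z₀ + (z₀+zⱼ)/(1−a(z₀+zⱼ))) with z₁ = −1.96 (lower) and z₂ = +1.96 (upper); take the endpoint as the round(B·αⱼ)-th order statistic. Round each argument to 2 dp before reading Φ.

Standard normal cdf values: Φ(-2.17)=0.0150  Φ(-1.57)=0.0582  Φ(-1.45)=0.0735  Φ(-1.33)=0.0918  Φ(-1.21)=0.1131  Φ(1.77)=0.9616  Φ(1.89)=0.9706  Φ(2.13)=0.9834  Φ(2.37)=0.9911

Lower: z₀ + z₁ = 0.176 + (-1.960) = -1.784; 1 − a(z₀+z₁) = 1 − (0.013)(-1.784) = 1.0232; argument = 0.176 + (-1.784)/1.0232 = -1.5676 → -1.57.
α₁ = Φ(-1.57) = 0.0582; rank = round(100 × 0.0582) = 6; θ*₍6₎ = 48.94.
Upper: z₀ + z₂ = 2.136; 1 − a(z₀+z₂) = 0.9722; argument = 2.3730 → 2.37; α₂ = 0.9911; rank = 99; θ*₍99₎ = 55.60.

(48.94, 55.60)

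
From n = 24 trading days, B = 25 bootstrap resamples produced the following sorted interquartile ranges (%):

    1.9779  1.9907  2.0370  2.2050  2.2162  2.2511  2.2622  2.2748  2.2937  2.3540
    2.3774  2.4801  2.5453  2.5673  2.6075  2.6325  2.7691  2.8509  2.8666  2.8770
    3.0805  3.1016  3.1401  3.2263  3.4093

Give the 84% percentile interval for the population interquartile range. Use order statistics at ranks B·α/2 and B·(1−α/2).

(1.9907, 3.1401)

α = 0.16; lower rank = 25 × 0.080 = 2; upper rank = 25 × 0.920 = 23.
The 2nd smallest replicate is 1.9907; the 23rd is 3.1401.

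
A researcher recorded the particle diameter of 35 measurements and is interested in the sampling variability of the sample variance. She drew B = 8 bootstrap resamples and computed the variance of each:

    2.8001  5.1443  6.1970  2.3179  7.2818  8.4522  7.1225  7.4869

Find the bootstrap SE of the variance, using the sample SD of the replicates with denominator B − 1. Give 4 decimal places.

Bootstrap SE is the standard deviation of the 8 replicate variances.
Mean of replicates: (2.8001 + 5.1443 + 6.1970 + 2.3179 + 7.2818 + 8.4522 + 7.1225 + 7.4869) / 8 = 46.80270 / 8 = 5.85034
Sum of squared deviations: (−3.05024)² + (−0.70604)² + (+0.34666)² + (−3.53244)² + (+1.43146)² + (+2.60186)² + (+1.27216)² + (+1.63656)² = 35.51623
Variance = 35.51623 / 7 = 5.07375
SE* = √5.07375

SE* = 2.2525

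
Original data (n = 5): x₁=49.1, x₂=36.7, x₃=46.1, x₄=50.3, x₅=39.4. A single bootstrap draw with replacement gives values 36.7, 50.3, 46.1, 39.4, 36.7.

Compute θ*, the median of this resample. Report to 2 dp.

Sorted: 36.7, 36.7, 39.4, 46.1, 50.3
Median = middle value = 39.40

θ* = 39.40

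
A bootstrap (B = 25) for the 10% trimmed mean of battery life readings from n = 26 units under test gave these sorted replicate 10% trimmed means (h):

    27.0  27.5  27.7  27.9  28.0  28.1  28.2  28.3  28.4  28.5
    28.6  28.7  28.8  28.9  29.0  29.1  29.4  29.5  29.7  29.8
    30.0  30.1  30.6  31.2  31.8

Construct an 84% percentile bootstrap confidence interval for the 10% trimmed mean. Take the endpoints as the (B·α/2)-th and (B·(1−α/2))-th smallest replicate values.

α = 0.16; lower rank = 25 × 0.080 = 2; upper rank = 25 × 0.920 = 23.
The 2nd smallest replicate is 27.5; the 23rd is 30.6.

(27.5, 30.6)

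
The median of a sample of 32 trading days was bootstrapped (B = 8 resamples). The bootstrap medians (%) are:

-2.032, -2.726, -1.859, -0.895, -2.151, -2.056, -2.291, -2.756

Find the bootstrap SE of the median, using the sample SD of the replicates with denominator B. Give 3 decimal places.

Bootstrap SE is the standard deviation of the 8 replicate medians.
Mean of replicates: ((-2.032) + (-2.726) + (-1.859) + (-0.895) + (-2.151) + (-2.056) + (-2.291) + (-2.756)) / 8 = -16.7660 / 8 = -2.0957
Sum of squared deviations: (+0.0637)² + (−0.6303)² + (+0.2367)² + (+1.2007)² + (−0.0553)² + (+0.0397)² + (−0.1953)² + (−0.6603)² = 2.3778
Variance = 2.3778 / 8 = 0.2972
SE* = √0.2972

SE* = 0.545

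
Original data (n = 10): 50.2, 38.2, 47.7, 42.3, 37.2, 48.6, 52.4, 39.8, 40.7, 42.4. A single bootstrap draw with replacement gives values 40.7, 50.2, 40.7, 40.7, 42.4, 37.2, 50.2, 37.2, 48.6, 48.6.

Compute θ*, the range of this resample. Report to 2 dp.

Range = 50.2 − 37.2 = 13.00

θ* = 13.00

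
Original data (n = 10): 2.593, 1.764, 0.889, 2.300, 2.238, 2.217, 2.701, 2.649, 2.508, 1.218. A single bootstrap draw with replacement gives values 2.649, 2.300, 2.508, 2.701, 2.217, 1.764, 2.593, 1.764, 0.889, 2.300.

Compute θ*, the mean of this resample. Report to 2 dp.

θ* = 2.17

Mean = (2.649 + 2.300 + 2.508 + 2.701 + 2.217 + 1.764 + 2.593 + 1.764 + 0.889 + 2.300) / 10 = 21.6850 / 10 = 2.17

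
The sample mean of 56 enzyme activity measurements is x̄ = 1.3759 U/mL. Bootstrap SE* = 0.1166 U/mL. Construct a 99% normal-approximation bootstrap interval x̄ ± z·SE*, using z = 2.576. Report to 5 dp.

Margin = 2.576 × 0.1166 = 0.300362
Interval: 1.3759 ± 0.300362

(1.07554, 1.67626)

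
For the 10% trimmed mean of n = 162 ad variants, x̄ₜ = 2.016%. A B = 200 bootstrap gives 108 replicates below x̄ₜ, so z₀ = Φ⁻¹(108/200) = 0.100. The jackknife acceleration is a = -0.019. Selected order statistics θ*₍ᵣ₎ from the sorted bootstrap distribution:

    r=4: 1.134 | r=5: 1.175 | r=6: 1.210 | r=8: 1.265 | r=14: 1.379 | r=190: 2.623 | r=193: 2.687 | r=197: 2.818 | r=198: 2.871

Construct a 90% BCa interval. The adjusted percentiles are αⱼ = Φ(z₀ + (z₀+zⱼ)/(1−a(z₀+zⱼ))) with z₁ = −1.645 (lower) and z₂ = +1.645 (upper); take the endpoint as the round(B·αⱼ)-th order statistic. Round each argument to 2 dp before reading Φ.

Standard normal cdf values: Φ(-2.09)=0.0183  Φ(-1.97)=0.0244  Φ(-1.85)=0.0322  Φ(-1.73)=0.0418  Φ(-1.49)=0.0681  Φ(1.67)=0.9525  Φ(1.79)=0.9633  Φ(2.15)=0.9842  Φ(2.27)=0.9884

(1.379, 2.687)

Lower: z₀ + z₁ = 0.100 + (-1.645) = -1.545; 1 − a(z₀+z₁) = 1 − (-0.019)(-1.545) = 0.9706; argument = 0.100 + (-1.545)/0.9706 = -1.4917 → -1.49.
α₁ = Φ(-1.49) = 0.0681; rank = round(200 × 0.0681) = 14; θ*₍14₎ = 1.379.
Upper: z₀ + z₂ = 1.745; 1 − a(z₀+z₂) = 1.0332; argument = 1.7890 → 1.79; α₂ = 0.9633; rank = 193; θ*₍193₎ = 2.687.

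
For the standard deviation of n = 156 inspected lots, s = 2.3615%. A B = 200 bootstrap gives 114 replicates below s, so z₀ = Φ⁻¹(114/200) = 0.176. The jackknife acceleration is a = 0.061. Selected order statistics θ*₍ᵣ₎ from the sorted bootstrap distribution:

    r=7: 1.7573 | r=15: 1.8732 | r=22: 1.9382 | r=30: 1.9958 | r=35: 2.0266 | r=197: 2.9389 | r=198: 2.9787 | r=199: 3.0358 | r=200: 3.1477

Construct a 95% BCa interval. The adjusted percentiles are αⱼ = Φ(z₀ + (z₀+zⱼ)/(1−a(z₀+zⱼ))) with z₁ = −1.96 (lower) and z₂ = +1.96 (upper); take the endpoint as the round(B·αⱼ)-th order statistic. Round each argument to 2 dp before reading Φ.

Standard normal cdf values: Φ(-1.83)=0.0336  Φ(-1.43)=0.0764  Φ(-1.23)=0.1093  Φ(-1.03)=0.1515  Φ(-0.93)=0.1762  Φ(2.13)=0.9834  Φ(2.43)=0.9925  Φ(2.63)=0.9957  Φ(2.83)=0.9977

Lower: z₀ + z₁ = 0.176 + (-1.960) = -1.784; 1 − a(z₀+z₁) = 1 − (0.061)(-1.784) = 1.1088; argument = 0.176 + (-1.784)/1.1088 = -1.4329 → -1.43.
α₁ = Φ(-1.43) = 0.0764; rank = round(200 × 0.0764) = 15; θ*₍15₎ = 1.8732.
Upper: z₀ + z₂ = 2.136; 1 − a(z₀+z₂) = 0.8697; argument = 2.6320 → 2.63; α₂ = 0.9957; rank = 199; θ*₍199₎ = 3.0358.

(1.8732, 3.0358)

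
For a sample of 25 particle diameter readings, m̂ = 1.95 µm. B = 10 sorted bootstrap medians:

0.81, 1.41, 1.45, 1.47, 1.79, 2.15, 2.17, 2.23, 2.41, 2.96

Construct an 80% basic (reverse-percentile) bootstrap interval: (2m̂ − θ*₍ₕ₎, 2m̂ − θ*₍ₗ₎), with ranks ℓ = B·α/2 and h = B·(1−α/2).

(1.49, 3.09)

Percentile endpoints at ranks 1 and 9: θ*₍1₎ = 0.81, θ*₍9₎ = 2.41.
Basic interval reflects these around m̂:
  lower = 2 × 1.95 − 2.41 = 1.49
  upper = 2 × 1.95 − 0.81 = 3.09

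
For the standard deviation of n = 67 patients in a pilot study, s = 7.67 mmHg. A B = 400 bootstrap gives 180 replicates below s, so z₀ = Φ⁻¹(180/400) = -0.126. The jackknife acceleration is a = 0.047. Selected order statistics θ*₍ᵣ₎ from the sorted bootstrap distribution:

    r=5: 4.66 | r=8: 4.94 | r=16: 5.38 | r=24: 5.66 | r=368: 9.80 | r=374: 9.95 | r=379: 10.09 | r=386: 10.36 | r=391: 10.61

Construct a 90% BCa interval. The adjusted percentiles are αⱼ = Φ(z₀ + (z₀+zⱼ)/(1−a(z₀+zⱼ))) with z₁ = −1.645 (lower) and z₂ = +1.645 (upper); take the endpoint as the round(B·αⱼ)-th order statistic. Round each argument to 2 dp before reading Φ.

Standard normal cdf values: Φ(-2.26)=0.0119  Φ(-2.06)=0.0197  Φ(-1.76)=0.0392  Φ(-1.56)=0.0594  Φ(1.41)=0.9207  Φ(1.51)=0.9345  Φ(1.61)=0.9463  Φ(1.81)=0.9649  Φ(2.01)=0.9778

Lower: z₀ + z₁ = -0.126 + (-1.645) = -1.771; 1 − a(z₀+z₁) = 1 − (0.047)(-1.771) = 1.0832; argument = -0.126 + (-1.771)/1.0832 = -1.7609 → -1.76.
α₁ = Φ(-1.76) = 0.0392; rank = round(400 × 0.0392) = 16; θ*₍16₎ = 5.38.
Upper: z₀ + z₂ = 1.519; 1 − a(z₀+z₂) = 0.9286; argument = 1.5098 → 1.51; α₂ = 0.9345; rank = 374; θ*₍374₎ = 9.95.

(5.38, 9.95)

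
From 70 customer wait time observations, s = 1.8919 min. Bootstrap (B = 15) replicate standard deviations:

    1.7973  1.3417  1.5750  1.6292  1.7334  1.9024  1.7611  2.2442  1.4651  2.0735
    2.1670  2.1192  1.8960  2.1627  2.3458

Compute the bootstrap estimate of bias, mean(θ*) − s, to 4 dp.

mean(θ*) = (1.7973 + 1.3417 + 1.5750 + 1.6292 + 1.7334 + 1.9024 + 1.7611 + 2.2442 + 1.4651 + 2.0735 + 2.1670 + 2.1192 + 1.8960 + 2.1627 + 2.3458) / 15 = 1.88091
bias = 1.88091 − 1.8919

bias = −0.0110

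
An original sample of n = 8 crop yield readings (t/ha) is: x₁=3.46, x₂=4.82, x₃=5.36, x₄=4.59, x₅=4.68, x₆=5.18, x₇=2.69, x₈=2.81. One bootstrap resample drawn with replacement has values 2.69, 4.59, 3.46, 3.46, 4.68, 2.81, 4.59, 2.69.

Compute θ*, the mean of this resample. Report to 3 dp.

Mean = (2.69 + 4.59 + 3.46 + 3.46 + 4.68 + 2.81 + 4.59 + 2.69) / 8 = 28.970 / 8 = 3.621

θ* = 3.621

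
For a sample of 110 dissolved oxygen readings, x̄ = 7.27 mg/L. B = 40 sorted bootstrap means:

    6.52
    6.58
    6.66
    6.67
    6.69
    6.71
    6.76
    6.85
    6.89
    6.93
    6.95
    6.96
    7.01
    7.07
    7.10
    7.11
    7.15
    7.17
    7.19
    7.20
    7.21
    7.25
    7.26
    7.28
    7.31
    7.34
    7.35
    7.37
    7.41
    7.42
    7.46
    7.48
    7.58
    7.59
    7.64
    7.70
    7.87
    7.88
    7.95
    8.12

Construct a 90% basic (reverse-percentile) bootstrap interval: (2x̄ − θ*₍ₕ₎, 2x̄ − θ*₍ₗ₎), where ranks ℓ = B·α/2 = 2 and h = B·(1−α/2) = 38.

Percentile endpoints at ranks 2 and 38: θ*₍2₎ = 6.58, θ*₍38₎ = 7.88.
Basic interval reflects these around x̄:
  lower = 2 × 7.27 − 7.88 = 6.66
  upper = 2 × 7.27 − 6.58 = 7.96

(6.66, 7.96)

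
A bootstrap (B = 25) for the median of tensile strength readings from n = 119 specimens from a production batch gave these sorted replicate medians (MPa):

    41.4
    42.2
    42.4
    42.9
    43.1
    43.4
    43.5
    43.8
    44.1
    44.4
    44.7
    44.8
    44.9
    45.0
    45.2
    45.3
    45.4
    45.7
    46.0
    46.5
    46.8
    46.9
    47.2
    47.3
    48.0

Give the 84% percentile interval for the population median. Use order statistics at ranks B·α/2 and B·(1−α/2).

α = 0.16; lower rank = 25 × 0.080 = 2; upper rank = 25 × 0.920 = 23.
The 2nd smallest replicate is 42.2; the 23rd is 47.2.

(42.2, 47.2)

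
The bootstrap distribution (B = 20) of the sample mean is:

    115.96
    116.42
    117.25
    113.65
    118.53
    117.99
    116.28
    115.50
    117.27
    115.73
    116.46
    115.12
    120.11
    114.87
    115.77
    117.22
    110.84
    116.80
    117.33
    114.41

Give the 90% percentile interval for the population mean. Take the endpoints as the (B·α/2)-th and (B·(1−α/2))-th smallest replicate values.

Sorted replicates: 110.84, 113.65, 114.41, 114.87, 115.12, 115.50, 115.73, 115.77, 115.96, 116.28, 116.42, 116.46, 116.80, 117.22, 117.25, 117.27, 117.33, 117.99, 118.53, 120.11
α = 0.10; lower rank = 20 × 0.050 = 1; upper rank = 20 × 0.950 = 19.
The 1st smallest replicate is 110.84; the 19th is 118.53.

(110.84, 118.53)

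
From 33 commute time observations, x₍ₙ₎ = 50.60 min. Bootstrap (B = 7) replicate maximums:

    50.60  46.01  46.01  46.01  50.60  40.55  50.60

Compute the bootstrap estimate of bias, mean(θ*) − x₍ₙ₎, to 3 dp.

bias = −3.403

mean(θ*) = (50.60 + 46.01 + 46.01 + 46.01 + 50.60 + 40.55 + 50.60) / 7 = 47.1971
bias = 47.1971 − 50.60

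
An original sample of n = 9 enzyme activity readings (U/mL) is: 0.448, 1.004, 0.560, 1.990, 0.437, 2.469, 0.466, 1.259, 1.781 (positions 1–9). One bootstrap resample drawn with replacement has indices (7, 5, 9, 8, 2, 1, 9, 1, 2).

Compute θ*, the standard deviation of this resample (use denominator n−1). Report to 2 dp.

θ* = 0.56

Resample values: 0.466, 0.437, 1.781, 1.259, 1.004, 0.448, 1.781, 0.448, 1.004.
Mean = 0.9587; sum of squared deviations = 2.4832
s² = 2.4832 / 8 = 0.3104
s = √0.3104 = 0.56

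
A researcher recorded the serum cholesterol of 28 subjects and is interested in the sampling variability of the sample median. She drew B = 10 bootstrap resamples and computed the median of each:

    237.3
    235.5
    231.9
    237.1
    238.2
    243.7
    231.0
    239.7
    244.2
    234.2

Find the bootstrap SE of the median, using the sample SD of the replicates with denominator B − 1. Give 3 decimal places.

Bootstrap SE is the standard deviation of the 10 replicate medians.
Mean of replicates: (237.3 + 235.5 + 231.9 + 237.1 + 238.2 + 243.7 + 231.0 + 239.7 + 244.2 + 234.2) / 10 = 2372.8000 / 10 = 237.2800
Sum of squared deviations: (+0.0200)² + (−1.7800)² + (−5.3800)² + (−0.1800)² + (+0.9200)² + (+6.4200)² + (−6.2800)² + (+2.4200)² + (+6.9200)² + (−3.0800)² = 176.8760
Variance = 176.8760 / 9 = 19.6529
SE* = √19.6529

SE* = 4.433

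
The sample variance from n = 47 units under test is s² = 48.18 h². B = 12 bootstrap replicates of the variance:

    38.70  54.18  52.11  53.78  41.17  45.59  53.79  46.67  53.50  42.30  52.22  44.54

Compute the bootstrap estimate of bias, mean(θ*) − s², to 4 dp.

bias = +0.0325

mean(θ*) = (38.70 + 54.18 + 52.11 + 53.78 + 41.17 + 45.59 + 53.79 + 46.67 + 53.50 + 42.30 + 52.22 + 44.54) / 12 = 48.21250
bias = 48.21250 − 48.18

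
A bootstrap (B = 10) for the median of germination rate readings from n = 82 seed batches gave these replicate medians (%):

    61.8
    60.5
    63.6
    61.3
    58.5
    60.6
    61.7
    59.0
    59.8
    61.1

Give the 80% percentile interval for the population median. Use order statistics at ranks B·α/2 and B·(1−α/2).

Sorted replicates: 58.5, 59.0, 59.8, 60.5, 60.6, 61.1, 61.3, 61.7, 61.8, 63.6
α = 0.20; lower rank = 10 × 0.100 = 1; upper rank = 10 × 0.900 = 9.
The 1st smallest replicate is 58.5; the 9th is 61.8.

(58.5, 61.8)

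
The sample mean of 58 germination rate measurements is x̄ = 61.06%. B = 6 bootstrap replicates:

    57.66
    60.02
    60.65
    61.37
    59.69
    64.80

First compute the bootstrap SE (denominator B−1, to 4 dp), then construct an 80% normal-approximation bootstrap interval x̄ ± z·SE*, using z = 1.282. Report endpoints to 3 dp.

Mean of replicates = 60.6983; sum of squared deviations = 27.9855; SE* = √(27.9855/5) = 2.3658
Margin = 1.282 × 2.3658 = 3.0330
Interval: 61.06 ± 3.0330

(58.027, 64.093)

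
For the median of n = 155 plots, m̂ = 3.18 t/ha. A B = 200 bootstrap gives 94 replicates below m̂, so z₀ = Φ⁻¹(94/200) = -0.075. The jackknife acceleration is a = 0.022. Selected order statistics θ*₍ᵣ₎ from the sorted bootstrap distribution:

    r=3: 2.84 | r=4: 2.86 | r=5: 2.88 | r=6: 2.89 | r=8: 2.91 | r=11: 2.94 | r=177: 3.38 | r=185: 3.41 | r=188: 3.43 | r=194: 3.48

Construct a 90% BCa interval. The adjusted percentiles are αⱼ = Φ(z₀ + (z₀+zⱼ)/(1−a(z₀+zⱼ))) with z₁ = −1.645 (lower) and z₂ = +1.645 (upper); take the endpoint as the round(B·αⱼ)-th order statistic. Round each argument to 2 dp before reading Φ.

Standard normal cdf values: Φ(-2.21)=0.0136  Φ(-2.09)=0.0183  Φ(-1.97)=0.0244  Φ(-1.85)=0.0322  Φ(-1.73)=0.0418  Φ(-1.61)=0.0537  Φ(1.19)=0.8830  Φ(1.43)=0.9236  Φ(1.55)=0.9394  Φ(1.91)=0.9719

(2.91, 3.43)

Lower: z₀ + z₁ = -0.075 + (-1.645) = -1.720; 1 − a(z₀+z₁) = 1 − (0.022)(-1.720) = 1.0378; argument = -0.075 + (-1.720)/1.0378 = -1.7323 → -1.73.
α₁ = Φ(-1.73) = 0.0418; rank = round(200 × 0.0418) = 8; θ*₍8₎ = 2.91.
Upper: z₀ + z₂ = 1.570; 1 − a(z₀+z₂) = 0.9655; argument = 1.5512 → 1.55; α₂ = 0.9394; rank = 188; θ*₍188₎ = 3.43.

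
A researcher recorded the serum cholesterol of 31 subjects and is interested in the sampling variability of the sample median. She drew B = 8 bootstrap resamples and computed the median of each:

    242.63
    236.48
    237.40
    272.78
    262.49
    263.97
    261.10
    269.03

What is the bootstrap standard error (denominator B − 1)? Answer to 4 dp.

Bootstrap SE is the standard deviation of the 8 replicate medians.
Mean of replicates: (242.63 + 236.48 + 237.40 + 272.78 + 262.49 + 263.97 + 261.10 + 269.03) / 8 = 2045.88000 / 8 = 255.73500
Sum of squared deviations: (−13.10500)² + (−19.25500)² + (−18.33500)² + (+17.04500)² + (+6.75500)² + (+8.23500)² + (+5.36500)² + (+13.29500)² = 1488.18580
Variance = 1488.18580 / 7 = 212.59797
SE* = √212.59797

SE* = 14.5807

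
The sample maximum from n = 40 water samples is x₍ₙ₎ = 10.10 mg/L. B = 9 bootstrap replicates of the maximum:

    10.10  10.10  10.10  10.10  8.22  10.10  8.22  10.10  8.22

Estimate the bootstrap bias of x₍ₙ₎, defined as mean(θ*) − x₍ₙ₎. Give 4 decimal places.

bias = −0.6267

mean(θ*) = (10.10 + 10.10 + 10.10 + 10.10 + 8.22 + 10.10 + 8.22 + 10.10 + 8.22) / 9 = 9.47333
bias = 9.47333 − 10.10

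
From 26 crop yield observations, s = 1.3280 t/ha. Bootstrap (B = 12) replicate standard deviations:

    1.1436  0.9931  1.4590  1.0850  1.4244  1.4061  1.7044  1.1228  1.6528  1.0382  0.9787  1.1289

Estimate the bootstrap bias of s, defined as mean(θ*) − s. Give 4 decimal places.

mean(θ*) = (1.1436 + 0.9931 + 1.4590 + 1.0850 + 1.4244 + 1.4061 + 1.7044 + 1.1228 + 1.6528 + 1.0382 + 0.9787 + 1.1289) / 12 = 1.26142
bias = 1.26142 − 1.3280

bias = −0.0666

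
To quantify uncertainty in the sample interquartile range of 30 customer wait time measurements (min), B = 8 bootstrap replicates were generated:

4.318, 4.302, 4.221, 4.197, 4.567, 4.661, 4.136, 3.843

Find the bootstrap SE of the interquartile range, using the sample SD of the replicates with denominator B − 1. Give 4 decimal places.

SE* = 0.2540

Bootstrap SE is the standard deviation of the 8 replicate interquartile ranges.
Mean of replicates: (4.318 + 4.302 + 4.221 + 4.197 + 4.567 + 4.661 + 4.136 + 3.843) / 8 = 34.24500 / 8 = 4.28062
Sum of squared deviations: (+0.03737)² + (+0.02137)² + (−0.05962)² + (−0.08362)² + (+0.28638)² + (+0.38037)² + (−0.14462)² + (−0.43762)² = 0.45153
Variance = 0.45153 / 7 = 0.06450
SE* = √0.06450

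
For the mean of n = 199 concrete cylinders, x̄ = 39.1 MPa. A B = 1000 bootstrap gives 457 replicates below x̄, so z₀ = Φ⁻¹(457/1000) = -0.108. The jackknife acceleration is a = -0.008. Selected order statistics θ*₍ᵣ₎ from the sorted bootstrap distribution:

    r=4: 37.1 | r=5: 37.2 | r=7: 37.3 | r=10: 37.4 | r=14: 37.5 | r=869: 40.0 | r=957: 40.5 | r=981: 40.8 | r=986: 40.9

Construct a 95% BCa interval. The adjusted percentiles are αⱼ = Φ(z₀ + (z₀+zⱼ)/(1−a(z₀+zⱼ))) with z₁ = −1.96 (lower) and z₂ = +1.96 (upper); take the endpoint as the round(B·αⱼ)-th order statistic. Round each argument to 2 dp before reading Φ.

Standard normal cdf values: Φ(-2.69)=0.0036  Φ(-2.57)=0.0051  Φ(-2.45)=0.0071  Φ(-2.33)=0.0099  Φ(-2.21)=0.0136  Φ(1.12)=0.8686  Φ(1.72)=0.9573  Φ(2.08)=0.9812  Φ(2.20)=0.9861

Lower: z₀ + z₁ = -0.108 + (-1.960) = -2.068; 1 − a(z₀+z₁) = 1 − (-0.008)(-2.068) = 0.9835; argument = -0.108 + (-2.068)/0.9835 = -2.2108 → -2.21.
α₁ = Φ(-2.21) = 0.0136; rank = round(1000 × 0.0136) = 14; θ*₍14₎ = 37.5.
Upper: z₀ + z₂ = 1.852; 1 − a(z₀+z₂) = 1.0148; argument = 1.7170 → 1.72; α₂ = 0.9573; rank = 957; θ*₍957₎ = 40.5.

(37.5, 40.5)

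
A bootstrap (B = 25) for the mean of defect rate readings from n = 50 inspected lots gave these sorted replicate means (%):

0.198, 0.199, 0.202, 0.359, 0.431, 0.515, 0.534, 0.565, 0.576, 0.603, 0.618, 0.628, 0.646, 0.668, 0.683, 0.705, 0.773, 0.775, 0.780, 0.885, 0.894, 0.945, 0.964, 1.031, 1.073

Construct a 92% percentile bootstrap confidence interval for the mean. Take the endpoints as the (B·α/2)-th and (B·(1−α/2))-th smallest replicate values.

α = 0.08; lower rank = 25 × 0.040 = 1; upper rank = 25 × 0.960 = 24.
The 1st smallest replicate is 0.198; the 24th is 1.031.

(0.198, 1.031)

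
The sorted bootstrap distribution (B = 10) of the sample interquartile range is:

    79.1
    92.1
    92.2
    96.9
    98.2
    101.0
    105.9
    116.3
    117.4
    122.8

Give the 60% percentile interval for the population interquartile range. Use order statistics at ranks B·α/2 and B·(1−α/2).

α = 0.40; lower rank = 10 × 0.200 = 2; upper rank = 10 × 0.800 = 8.
The 2nd smallest replicate is 92.1; the 8th is 116.3.

(92.1, 116.3)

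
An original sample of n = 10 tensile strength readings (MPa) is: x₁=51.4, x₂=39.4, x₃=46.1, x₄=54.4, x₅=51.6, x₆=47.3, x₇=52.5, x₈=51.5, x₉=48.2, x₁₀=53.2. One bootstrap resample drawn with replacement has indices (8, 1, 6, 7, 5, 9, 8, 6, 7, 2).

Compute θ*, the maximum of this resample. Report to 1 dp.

Resample values: 51.5, 51.4, 47.3, 52.5, 51.6, 48.2, 51.5, 47.3, 52.5, 39.4.
Maximum = 52.5

θ* = 52.5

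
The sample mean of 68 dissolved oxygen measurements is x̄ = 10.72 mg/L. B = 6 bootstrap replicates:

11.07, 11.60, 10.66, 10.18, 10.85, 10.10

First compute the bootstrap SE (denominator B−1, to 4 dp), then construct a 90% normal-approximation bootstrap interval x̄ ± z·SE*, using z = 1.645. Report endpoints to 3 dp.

(9.792, 11.648)

Mean of replicates = 10.7433; sum of squared deviations = 1.5901; SE* = √(1.5901/5) = 0.5639
Margin = 1.645 × 0.5639 = 0.9276
Interval: 10.72 ± 0.9276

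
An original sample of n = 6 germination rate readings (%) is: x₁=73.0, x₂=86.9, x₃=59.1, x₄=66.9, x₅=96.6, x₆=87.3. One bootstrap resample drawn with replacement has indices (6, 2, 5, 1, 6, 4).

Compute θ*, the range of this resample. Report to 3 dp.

θ* = 29.700

Resample values: 87.3, 86.9, 96.6, 73.0, 87.3, 66.9.
Range = 96.6 − 66.9 = 29.700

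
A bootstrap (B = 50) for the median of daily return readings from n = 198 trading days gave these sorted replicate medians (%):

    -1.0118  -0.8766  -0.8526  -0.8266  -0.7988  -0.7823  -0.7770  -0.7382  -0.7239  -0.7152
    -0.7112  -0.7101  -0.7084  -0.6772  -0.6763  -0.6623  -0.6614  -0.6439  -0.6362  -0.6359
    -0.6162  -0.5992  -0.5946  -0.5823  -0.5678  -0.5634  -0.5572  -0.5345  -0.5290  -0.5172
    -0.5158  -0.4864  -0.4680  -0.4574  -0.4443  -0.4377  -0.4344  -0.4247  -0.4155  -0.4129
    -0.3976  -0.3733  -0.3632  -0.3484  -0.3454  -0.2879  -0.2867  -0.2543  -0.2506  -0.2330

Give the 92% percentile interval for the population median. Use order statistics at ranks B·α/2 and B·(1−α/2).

α = 0.08; lower rank = 50 × 0.040 = 2; upper rank = 50 × 0.960 = 48.
The 2nd smallest replicate is -0.8766; the 48th is -0.2543.

(-0.8766, -0.2543)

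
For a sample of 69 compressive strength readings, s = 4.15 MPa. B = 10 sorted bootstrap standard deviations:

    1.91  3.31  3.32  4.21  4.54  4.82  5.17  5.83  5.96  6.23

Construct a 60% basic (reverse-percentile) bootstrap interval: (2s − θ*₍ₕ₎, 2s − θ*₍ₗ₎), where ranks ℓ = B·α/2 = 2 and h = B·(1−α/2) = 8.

Percentile endpoints at ranks 2 and 8: θ*₍2₎ = 3.31, θ*₍8₎ = 5.83.
Basic interval reflects these around s:
  lower = 2 × 4.15 − 5.83 = 2.47
  upper = 2 × 4.15 − 3.31 = 4.99

(2.47, 4.99)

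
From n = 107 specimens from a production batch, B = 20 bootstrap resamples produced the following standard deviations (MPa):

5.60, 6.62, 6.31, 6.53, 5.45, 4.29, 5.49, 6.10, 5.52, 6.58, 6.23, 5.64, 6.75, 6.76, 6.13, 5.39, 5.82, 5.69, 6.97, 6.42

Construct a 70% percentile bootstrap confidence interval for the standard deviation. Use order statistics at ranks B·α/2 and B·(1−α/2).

(5.45, 6.62)

Sorted replicates: 4.29, 5.39, 5.45, 5.49, 5.52, 5.60, 5.64, 5.69, 5.82, 6.10, 6.13, 6.23, 6.31, 6.42, 6.53, 6.58, 6.62, 6.75, 6.76, 6.97
α = 0.30; lower rank = 20 × 0.150 = 3; upper rank = 20 × 0.850 = 17.
The 3rd smallest replicate is 5.45; the 17th is 6.62.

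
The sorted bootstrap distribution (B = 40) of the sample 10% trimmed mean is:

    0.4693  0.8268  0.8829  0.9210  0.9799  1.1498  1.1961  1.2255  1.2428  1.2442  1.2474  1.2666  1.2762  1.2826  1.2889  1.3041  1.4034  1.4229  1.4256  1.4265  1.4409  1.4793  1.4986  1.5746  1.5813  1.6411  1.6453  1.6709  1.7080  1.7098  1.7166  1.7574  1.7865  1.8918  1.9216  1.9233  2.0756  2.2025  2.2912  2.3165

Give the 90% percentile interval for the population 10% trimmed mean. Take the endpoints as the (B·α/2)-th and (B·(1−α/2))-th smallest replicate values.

α = 0.10; lower rank = 40 × 0.050 = 2; upper rank = 40 × 0.950 = 38.
The 2nd smallest replicate is 0.8268; the 38th is 2.2025.

(0.8268, 2.2025)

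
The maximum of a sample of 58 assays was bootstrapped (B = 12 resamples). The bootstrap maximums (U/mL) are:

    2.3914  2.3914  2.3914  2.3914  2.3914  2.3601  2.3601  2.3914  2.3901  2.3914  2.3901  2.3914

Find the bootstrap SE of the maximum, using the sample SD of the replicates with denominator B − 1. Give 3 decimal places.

Bootstrap SE is the standard deviation of the 12 replicate maximums.
Mean of replicates: (2.3914 + 2.3914 + 2.3914 + 2.3914 + 2.3914 + 2.3601 + 2.3601 + 2.3914 + 2.3901 + 2.3914 + 2.3901 + 2.3914) / 12 = 28.63160 / 12 = 2.38597
Sum of squared deviations: (+0.00543)² + (+0.00543)² + (+0.00543)² + (+0.00543)² + (+0.00543)² + (−0.02587)² + (−0.02587)² + (+0.00543)² + (+0.00413)² + (+0.00543)² + (+0.00413)² + (+0.00543)² = 0.00161
Variance = 0.00161 / 11 = 0.00015
SE* = √0.00015

SE* = 0.012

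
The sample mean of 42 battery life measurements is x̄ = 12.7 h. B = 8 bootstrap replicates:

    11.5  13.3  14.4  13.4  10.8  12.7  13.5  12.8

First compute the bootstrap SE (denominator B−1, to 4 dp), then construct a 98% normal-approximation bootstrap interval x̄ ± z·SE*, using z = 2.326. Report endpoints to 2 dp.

(10.01, 15.39)

Mean of replicates = 12.8000; sum of squared deviations = 9.3600; SE* = √(9.3600/7) = 1.1563
Margin = 2.326 × 1.1563 = 2.690
Interval: 12.7 ± 2.690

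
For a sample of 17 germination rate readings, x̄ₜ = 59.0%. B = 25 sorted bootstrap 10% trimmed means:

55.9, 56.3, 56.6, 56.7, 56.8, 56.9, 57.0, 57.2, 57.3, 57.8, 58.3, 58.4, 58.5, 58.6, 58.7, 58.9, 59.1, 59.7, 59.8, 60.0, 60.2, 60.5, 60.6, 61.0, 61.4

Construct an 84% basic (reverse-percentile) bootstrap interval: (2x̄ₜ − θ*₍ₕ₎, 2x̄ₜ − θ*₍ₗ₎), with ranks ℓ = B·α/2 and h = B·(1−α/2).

(57.4, 61.7)

Percentile endpoints at ranks 2 and 23: θ*₍2₎ = 56.3, θ*₍23₎ = 60.6.
Basic interval reflects these around x̄ₜ:
  lower = 2 × 59.0 − 60.6 = 57.4
  upper = 2 × 59.0 − 56.3 = 61.7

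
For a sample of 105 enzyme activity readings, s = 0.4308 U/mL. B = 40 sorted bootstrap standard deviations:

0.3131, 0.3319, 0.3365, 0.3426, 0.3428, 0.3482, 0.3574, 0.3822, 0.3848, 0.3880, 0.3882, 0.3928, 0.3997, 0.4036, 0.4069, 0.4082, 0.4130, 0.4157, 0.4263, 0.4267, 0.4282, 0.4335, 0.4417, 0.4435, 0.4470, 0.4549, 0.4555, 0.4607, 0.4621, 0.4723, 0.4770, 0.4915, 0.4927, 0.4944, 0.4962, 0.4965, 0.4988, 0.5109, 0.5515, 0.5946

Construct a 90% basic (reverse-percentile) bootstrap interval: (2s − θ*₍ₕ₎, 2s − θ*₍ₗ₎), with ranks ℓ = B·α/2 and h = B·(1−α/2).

(0.3507, 0.5297)

Percentile endpoints at ranks 2 and 38: θ*₍2₎ = 0.3319, θ*₍38₎ = 0.5109.
Basic interval reflects these around s:
  lower = 2 × 0.4308 − 0.5109 = 0.3507
  upper = 2 × 0.4308 − 0.3319 = 0.5297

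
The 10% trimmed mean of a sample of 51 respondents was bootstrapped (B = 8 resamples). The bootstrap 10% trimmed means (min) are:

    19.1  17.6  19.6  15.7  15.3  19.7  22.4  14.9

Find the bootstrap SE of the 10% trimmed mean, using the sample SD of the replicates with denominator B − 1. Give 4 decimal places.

Bootstrap SE is the standard deviation of the 8 replicate 10% trimmed means.
Mean of replicates: (19.1 + 17.6 + 19.6 + 15.7 + 15.3 + 19.7 + 22.4 + 14.9) / 8 = 144.30000 / 8 = 18.03750
Sum of squared deviations: (+1.06250)² + (−0.43750)² + (+1.56250)² + (−2.33750)² + (−2.73750)² + (+1.66250)² + (+4.36250)² + (−3.13750)² = 48.35875
Variance = 48.35875 / 7 = 6.90839
SE* = √6.90839

SE* = 2.6284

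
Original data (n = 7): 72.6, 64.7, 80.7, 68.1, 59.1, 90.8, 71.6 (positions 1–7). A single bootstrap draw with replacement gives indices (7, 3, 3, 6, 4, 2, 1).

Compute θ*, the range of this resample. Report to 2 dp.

θ* = 26.10

Resample values: 71.6, 80.7, 80.7, 90.8, 68.1, 64.7, 72.6.
Range = 90.8 − 64.7 = 26.10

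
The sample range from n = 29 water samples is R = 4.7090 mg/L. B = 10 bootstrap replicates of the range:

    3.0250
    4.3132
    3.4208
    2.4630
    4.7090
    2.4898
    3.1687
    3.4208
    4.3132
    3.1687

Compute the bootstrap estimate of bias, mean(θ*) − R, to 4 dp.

bias = −1.2598

mean(θ*) = (3.0250 + 4.3132 + 3.4208 + 2.4630 + 4.7090 + 2.4898 + 3.1687 + 3.4208 + 4.3132 + 3.1687) / 10 = 3.44922
bias = 3.44922 − 4.7090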